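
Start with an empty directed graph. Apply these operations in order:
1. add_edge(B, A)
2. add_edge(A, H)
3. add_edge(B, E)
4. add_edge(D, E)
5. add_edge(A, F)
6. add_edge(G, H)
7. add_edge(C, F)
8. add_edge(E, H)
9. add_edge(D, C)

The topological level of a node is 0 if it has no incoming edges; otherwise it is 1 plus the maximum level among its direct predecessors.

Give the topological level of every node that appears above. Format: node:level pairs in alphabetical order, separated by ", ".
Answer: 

Op 1: add_edge(B, A). Edges now: 1
Op 2: add_edge(A, H). Edges now: 2
Op 3: add_edge(B, E). Edges now: 3
Op 4: add_edge(D, E). Edges now: 4
Op 5: add_edge(A, F). Edges now: 5
Op 6: add_edge(G, H). Edges now: 6
Op 7: add_edge(C, F). Edges now: 7
Op 8: add_edge(E, H). Edges now: 8
Op 9: add_edge(D, C). Edges now: 9
Compute levels (Kahn BFS):
  sources (in-degree 0): B, D, G
  process B: level=0
    B->A: in-degree(A)=0, level(A)=1, enqueue
    B->E: in-degree(E)=1, level(E)>=1
  process D: level=0
    D->C: in-degree(C)=0, level(C)=1, enqueue
    D->E: in-degree(E)=0, level(E)=1, enqueue
  process G: level=0
    G->H: in-degree(H)=2, level(H)>=1
  process A: level=1
    A->F: in-degree(F)=1, level(F)>=2
    A->H: in-degree(H)=1, level(H)>=2
  process C: level=1
    C->F: in-degree(F)=0, level(F)=2, enqueue
  process E: level=1
    E->H: in-degree(H)=0, level(H)=2, enqueue
  process F: level=2
  process H: level=2
All levels: A:1, B:0, C:1, D:0, E:1, F:2, G:0, H:2

Answer: A:1, B:0, C:1, D:0, E:1, F:2, G:0, H:2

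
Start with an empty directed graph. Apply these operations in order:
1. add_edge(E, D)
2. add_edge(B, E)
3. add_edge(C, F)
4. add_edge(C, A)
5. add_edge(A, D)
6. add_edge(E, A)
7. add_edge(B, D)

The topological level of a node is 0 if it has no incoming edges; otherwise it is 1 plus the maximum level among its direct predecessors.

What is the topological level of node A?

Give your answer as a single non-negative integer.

Op 1: add_edge(E, D). Edges now: 1
Op 2: add_edge(B, E). Edges now: 2
Op 3: add_edge(C, F). Edges now: 3
Op 4: add_edge(C, A). Edges now: 4
Op 5: add_edge(A, D). Edges now: 5
Op 6: add_edge(E, A). Edges now: 6
Op 7: add_edge(B, D). Edges now: 7
Compute levels (Kahn BFS):
  sources (in-degree 0): B, C
  process B: level=0
    B->D: in-degree(D)=2, level(D)>=1
    B->E: in-degree(E)=0, level(E)=1, enqueue
  process C: level=0
    C->A: in-degree(A)=1, level(A)>=1
    C->F: in-degree(F)=0, level(F)=1, enqueue
  process E: level=1
    E->A: in-degree(A)=0, level(A)=2, enqueue
    E->D: in-degree(D)=1, level(D)>=2
  process F: level=1
  process A: level=2
    A->D: in-degree(D)=0, level(D)=3, enqueue
  process D: level=3
All levels: A:2, B:0, C:0, D:3, E:1, F:1
level(A) = 2

Answer: 2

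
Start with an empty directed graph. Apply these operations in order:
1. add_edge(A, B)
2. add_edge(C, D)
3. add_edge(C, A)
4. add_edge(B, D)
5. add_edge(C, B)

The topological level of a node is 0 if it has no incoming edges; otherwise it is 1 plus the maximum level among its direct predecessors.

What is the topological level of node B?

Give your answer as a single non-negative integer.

Answer: 2

Derivation:
Op 1: add_edge(A, B). Edges now: 1
Op 2: add_edge(C, D). Edges now: 2
Op 3: add_edge(C, A). Edges now: 3
Op 4: add_edge(B, D). Edges now: 4
Op 5: add_edge(C, B). Edges now: 5
Compute levels (Kahn BFS):
  sources (in-degree 0): C
  process C: level=0
    C->A: in-degree(A)=0, level(A)=1, enqueue
    C->B: in-degree(B)=1, level(B)>=1
    C->D: in-degree(D)=1, level(D)>=1
  process A: level=1
    A->B: in-degree(B)=0, level(B)=2, enqueue
  process B: level=2
    B->D: in-degree(D)=0, level(D)=3, enqueue
  process D: level=3
All levels: A:1, B:2, C:0, D:3
level(B) = 2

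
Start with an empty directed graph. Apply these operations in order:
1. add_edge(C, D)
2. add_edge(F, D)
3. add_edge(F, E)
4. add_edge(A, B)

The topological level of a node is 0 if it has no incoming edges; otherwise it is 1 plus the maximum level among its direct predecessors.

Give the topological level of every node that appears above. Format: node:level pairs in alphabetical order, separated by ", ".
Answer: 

Op 1: add_edge(C, D). Edges now: 1
Op 2: add_edge(F, D). Edges now: 2
Op 3: add_edge(F, E). Edges now: 3
Op 4: add_edge(A, B). Edges now: 4
Compute levels (Kahn BFS):
  sources (in-degree 0): A, C, F
  process A: level=0
    A->B: in-degree(B)=0, level(B)=1, enqueue
  process C: level=0
    C->D: in-degree(D)=1, level(D)>=1
  process F: level=0
    F->D: in-degree(D)=0, level(D)=1, enqueue
    F->E: in-degree(E)=0, level(E)=1, enqueue
  process B: level=1
  process D: level=1
  process E: level=1
All levels: A:0, B:1, C:0, D:1, E:1, F:0

Answer: A:0, B:1, C:0, D:1, E:1, F:0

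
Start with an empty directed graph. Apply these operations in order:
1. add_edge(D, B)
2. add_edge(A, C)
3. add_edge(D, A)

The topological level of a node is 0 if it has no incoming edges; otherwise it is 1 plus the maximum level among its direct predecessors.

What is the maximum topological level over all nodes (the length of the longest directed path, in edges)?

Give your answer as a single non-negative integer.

Op 1: add_edge(D, B). Edges now: 1
Op 2: add_edge(A, C). Edges now: 2
Op 3: add_edge(D, A). Edges now: 3
Compute levels (Kahn BFS):
  sources (in-degree 0): D
  process D: level=0
    D->A: in-degree(A)=0, level(A)=1, enqueue
    D->B: in-degree(B)=0, level(B)=1, enqueue
  process A: level=1
    A->C: in-degree(C)=0, level(C)=2, enqueue
  process B: level=1
  process C: level=2
All levels: A:1, B:1, C:2, D:0
max level = 2

Answer: 2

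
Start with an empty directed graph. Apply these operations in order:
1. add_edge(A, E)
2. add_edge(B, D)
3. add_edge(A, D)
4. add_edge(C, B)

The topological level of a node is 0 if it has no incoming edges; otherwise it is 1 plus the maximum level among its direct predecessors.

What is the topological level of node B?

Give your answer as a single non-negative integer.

Op 1: add_edge(A, E). Edges now: 1
Op 2: add_edge(B, D). Edges now: 2
Op 3: add_edge(A, D). Edges now: 3
Op 4: add_edge(C, B). Edges now: 4
Compute levels (Kahn BFS):
  sources (in-degree 0): A, C
  process A: level=0
    A->D: in-degree(D)=1, level(D)>=1
    A->E: in-degree(E)=0, level(E)=1, enqueue
  process C: level=0
    C->B: in-degree(B)=0, level(B)=1, enqueue
  process E: level=1
  process B: level=1
    B->D: in-degree(D)=0, level(D)=2, enqueue
  process D: level=2
All levels: A:0, B:1, C:0, D:2, E:1
level(B) = 1

Answer: 1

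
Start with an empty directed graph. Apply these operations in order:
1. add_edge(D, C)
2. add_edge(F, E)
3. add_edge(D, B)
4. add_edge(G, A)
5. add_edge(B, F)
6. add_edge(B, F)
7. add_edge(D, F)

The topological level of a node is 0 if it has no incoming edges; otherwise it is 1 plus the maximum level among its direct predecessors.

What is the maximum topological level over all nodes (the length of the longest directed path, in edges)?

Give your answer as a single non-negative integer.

Answer: 3

Derivation:
Op 1: add_edge(D, C). Edges now: 1
Op 2: add_edge(F, E). Edges now: 2
Op 3: add_edge(D, B). Edges now: 3
Op 4: add_edge(G, A). Edges now: 4
Op 5: add_edge(B, F). Edges now: 5
Op 6: add_edge(B, F) (duplicate, no change). Edges now: 5
Op 7: add_edge(D, F). Edges now: 6
Compute levels (Kahn BFS):
  sources (in-degree 0): D, G
  process D: level=0
    D->B: in-degree(B)=0, level(B)=1, enqueue
    D->C: in-degree(C)=0, level(C)=1, enqueue
    D->F: in-degree(F)=1, level(F)>=1
  process G: level=0
    G->A: in-degree(A)=0, level(A)=1, enqueue
  process B: level=1
    B->F: in-degree(F)=0, level(F)=2, enqueue
  process C: level=1
  process A: level=1
  process F: level=2
    F->E: in-degree(E)=0, level(E)=3, enqueue
  process E: level=3
All levels: A:1, B:1, C:1, D:0, E:3, F:2, G:0
max level = 3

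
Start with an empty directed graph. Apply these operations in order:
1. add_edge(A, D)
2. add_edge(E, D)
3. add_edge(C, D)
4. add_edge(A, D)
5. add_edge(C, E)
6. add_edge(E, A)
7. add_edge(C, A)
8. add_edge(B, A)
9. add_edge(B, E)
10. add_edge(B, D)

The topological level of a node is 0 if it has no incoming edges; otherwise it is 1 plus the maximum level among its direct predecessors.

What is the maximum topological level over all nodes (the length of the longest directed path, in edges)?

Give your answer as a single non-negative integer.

Op 1: add_edge(A, D). Edges now: 1
Op 2: add_edge(E, D). Edges now: 2
Op 3: add_edge(C, D). Edges now: 3
Op 4: add_edge(A, D) (duplicate, no change). Edges now: 3
Op 5: add_edge(C, E). Edges now: 4
Op 6: add_edge(E, A). Edges now: 5
Op 7: add_edge(C, A). Edges now: 6
Op 8: add_edge(B, A). Edges now: 7
Op 9: add_edge(B, E). Edges now: 8
Op 10: add_edge(B, D). Edges now: 9
Compute levels (Kahn BFS):
  sources (in-degree 0): B, C
  process B: level=0
    B->A: in-degree(A)=2, level(A)>=1
    B->D: in-degree(D)=3, level(D)>=1
    B->E: in-degree(E)=1, level(E)>=1
  process C: level=0
    C->A: in-degree(A)=1, level(A)>=1
    C->D: in-degree(D)=2, level(D)>=1
    C->E: in-degree(E)=0, level(E)=1, enqueue
  process E: level=1
    E->A: in-degree(A)=0, level(A)=2, enqueue
    E->D: in-degree(D)=1, level(D)>=2
  process A: level=2
    A->D: in-degree(D)=0, level(D)=3, enqueue
  process D: level=3
All levels: A:2, B:0, C:0, D:3, E:1
max level = 3

Answer: 3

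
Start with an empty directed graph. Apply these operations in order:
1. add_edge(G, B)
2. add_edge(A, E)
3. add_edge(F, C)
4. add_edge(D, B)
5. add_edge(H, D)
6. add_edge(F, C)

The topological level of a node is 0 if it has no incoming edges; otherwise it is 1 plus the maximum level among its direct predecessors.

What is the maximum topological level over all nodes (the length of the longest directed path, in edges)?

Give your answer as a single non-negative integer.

Op 1: add_edge(G, B). Edges now: 1
Op 2: add_edge(A, E). Edges now: 2
Op 3: add_edge(F, C). Edges now: 3
Op 4: add_edge(D, B). Edges now: 4
Op 5: add_edge(H, D). Edges now: 5
Op 6: add_edge(F, C) (duplicate, no change). Edges now: 5
Compute levels (Kahn BFS):
  sources (in-degree 0): A, F, G, H
  process A: level=0
    A->E: in-degree(E)=0, level(E)=1, enqueue
  process F: level=0
    F->C: in-degree(C)=0, level(C)=1, enqueue
  process G: level=0
    G->B: in-degree(B)=1, level(B)>=1
  process H: level=0
    H->D: in-degree(D)=0, level(D)=1, enqueue
  process E: level=1
  process C: level=1
  process D: level=1
    D->B: in-degree(B)=0, level(B)=2, enqueue
  process B: level=2
All levels: A:0, B:2, C:1, D:1, E:1, F:0, G:0, H:0
max level = 2

Answer: 2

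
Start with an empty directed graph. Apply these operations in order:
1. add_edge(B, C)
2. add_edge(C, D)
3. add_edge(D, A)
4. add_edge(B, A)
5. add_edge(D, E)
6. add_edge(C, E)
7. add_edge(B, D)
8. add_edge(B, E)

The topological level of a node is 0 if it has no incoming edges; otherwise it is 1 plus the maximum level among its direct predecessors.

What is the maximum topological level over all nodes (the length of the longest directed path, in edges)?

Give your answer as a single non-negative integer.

Op 1: add_edge(B, C). Edges now: 1
Op 2: add_edge(C, D). Edges now: 2
Op 3: add_edge(D, A). Edges now: 3
Op 4: add_edge(B, A). Edges now: 4
Op 5: add_edge(D, E). Edges now: 5
Op 6: add_edge(C, E). Edges now: 6
Op 7: add_edge(B, D). Edges now: 7
Op 8: add_edge(B, E). Edges now: 8
Compute levels (Kahn BFS):
  sources (in-degree 0): B
  process B: level=0
    B->A: in-degree(A)=1, level(A)>=1
    B->C: in-degree(C)=0, level(C)=1, enqueue
    B->D: in-degree(D)=1, level(D)>=1
    B->E: in-degree(E)=2, level(E)>=1
  process C: level=1
    C->D: in-degree(D)=0, level(D)=2, enqueue
    C->E: in-degree(E)=1, level(E)>=2
  process D: level=2
    D->A: in-degree(A)=0, level(A)=3, enqueue
    D->E: in-degree(E)=0, level(E)=3, enqueue
  process A: level=3
  process E: level=3
All levels: A:3, B:0, C:1, D:2, E:3
max level = 3

Answer: 3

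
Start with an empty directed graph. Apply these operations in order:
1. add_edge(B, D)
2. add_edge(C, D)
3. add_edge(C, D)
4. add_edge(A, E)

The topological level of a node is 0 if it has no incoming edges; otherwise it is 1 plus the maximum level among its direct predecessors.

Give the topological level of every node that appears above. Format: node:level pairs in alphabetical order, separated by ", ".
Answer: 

Answer: A:0, B:0, C:0, D:1, E:1

Derivation:
Op 1: add_edge(B, D). Edges now: 1
Op 2: add_edge(C, D). Edges now: 2
Op 3: add_edge(C, D) (duplicate, no change). Edges now: 2
Op 4: add_edge(A, E). Edges now: 3
Compute levels (Kahn BFS):
  sources (in-degree 0): A, B, C
  process A: level=0
    A->E: in-degree(E)=0, level(E)=1, enqueue
  process B: level=0
    B->D: in-degree(D)=1, level(D)>=1
  process C: level=0
    C->D: in-degree(D)=0, level(D)=1, enqueue
  process E: level=1
  process D: level=1
All levels: A:0, B:0, C:0, D:1, E:1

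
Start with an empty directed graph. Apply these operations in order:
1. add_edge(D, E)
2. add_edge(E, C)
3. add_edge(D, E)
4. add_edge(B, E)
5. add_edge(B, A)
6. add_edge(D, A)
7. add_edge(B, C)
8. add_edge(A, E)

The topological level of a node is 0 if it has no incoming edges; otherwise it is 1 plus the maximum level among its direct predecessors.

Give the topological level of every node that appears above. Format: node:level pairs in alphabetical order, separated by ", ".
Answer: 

Op 1: add_edge(D, E). Edges now: 1
Op 2: add_edge(E, C). Edges now: 2
Op 3: add_edge(D, E) (duplicate, no change). Edges now: 2
Op 4: add_edge(B, E). Edges now: 3
Op 5: add_edge(B, A). Edges now: 4
Op 6: add_edge(D, A). Edges now: 5
Op 7: add_edge(B, C). Edges now: 6
Op 8: add_edge(A, E). Edges now: 7
Compute levels (Kahn BFS):
  sources (in-degree 0): B, D
  process B: level=0
    B->A: in-degree(A)=1, level(A)>=1
    B->C: in-degree(C)=1, level(C)>=1
    B->E: in-degree(E)=2, level(E)>=1
  process D: level=0
    D->A: in-degree(A)=0, level(A)=1, enqueue
    D->E: in-degree(E)=1, level(E)>=1
  process A: level=1
    A->E: in-degree(E)=0, level(E)=2, enqueue
  process E: level=2
    E->C: in-degree(C)=0, level(C)=3, enqueue
  process C: level=3
All levels: A:1, B:0, C:3, D:0, E:2

Answer: A:1, B:0, C:3, D:0, E:2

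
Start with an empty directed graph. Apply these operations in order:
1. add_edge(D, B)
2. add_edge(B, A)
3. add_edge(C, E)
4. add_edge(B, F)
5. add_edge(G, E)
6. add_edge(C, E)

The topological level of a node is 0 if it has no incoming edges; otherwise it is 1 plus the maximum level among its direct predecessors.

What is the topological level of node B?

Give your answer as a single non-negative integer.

Answer: 1

Derivation:
Op 1: add_edge(D, B). Edges now: 1
Op 2: add_edge(B, A). Edges now: 2
Op 3: add_edge(C, E). Edges now: 3
Op 4: add_edge(B, F). Edges now: 4
Op 5: add_edge(G, E). Edges now: 5
Op 6: add_edge(C, E) (duplicate, no change). Edges now: 5
Compute levels (Kahn BFS):
  sources (in-degree 0): C, D, G
  process C: level=0
    C->E: in-degree(E)=1, level(E)>=1
  process D: level=0
    D->B: in-degree(B)=0, level(B)=1, enqueue
  process G: level=0
    G->E: in-degree(E)=0, level(E)=1, enqueue
  process B: level=1
    B->A: in-degree(A)=0, level(A)=2, enqueue
    B->F: in-degree(F)=0, level(F)=2, enqueue
  process E: level=1
  process A: level=2
  process F: level=2
All levels: A:2, B:1, C:0, D:0, E:1, F:2, G:0
level(B) = 1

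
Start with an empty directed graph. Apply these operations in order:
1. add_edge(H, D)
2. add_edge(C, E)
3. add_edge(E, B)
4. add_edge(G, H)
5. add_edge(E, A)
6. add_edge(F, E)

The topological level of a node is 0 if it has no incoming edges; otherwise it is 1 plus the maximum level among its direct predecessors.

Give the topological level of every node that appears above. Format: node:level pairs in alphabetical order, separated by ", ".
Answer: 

Answer: A:2, B:2, C:0, D:2, E:1, F:0, G:0, H:1

Derivation:
Op 1: add_edge(H, D). Edges now: 1
Op 2: add_edge(C, E). Edges now: 2
Op 3: add_edge(E, B). Edges now: 3
Op 4: add_edge(G, H). Edges now: 4
Op 5: add_edge(E, A). Edges now: 5
Op 6: add_edge(F, E). Edges now: 6
Compute levels (Kahn BFS):
  sources (in-degree 0): C, F, G
  process C: level=0
    C->E: in-degree(E)=1, level(E)>=1
  process F: level=0
    F->E: in-degree(E)=0, level(E)=1, enqueue
  process G: level=0
    G->H: in-degree(H)=0, level(H)=1, enqueue
  process E: level=1
    E->A: in-degree(A)=0, level(A)=2, enqueue
    E->B: in-degree(B)=0, level(B)=2, enqueue
  process H: level=1
    H->D: in-degree(D)=0, level(D)=2, enqueue
  process A: level=2
  process B: level=2
  process D: level=2
All levels: A:2, B:2, C:0, D:2, E:1, F:0, G:0, H:1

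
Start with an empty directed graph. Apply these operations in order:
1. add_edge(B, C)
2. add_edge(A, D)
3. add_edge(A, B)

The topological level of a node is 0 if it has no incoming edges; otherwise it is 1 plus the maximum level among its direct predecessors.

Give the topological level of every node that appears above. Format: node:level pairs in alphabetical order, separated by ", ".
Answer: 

Op 1: add_edge(B, C). Edges now: 1
Op 2: add_edge(A, D). Edges now: 2
Op 3: add_edge(A, B). Edges now: 3
Compute levels (Kahn BFS):
  sources (in-degree 0): A
  process A: level=0
    A->B: in-degree(B)=0, level(B)=1, enqueue
    A->D: in-degree(D)=0, level(D)=1, enqueue
  process B: level=1
    B->C: in-degree(C)=0, level(C)=2, enqueue
  process D: level=1
  process C: level=2
All levels: A:0, B:1, C:2, D:1

Answer: A:0, B:1, C:2, D:1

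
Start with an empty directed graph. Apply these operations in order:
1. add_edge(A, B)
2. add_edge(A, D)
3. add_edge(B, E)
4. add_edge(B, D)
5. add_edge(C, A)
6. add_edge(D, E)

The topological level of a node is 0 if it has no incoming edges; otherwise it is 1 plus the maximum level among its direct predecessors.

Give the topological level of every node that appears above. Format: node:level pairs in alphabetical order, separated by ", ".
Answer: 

Answer: A:1, B:2, C:0, D:3, E:4

Derivation:
Op 1: add_edge(A, B). Edges now: 1
Op 2: add_edge(A, D). Edges now: 2
Op 3: add_edge(B, E). Edges now: 3
Op 4: add_edge(B, D). Edges now: 4
Op 5: add_edge(C, A). Edges now: 5
Op 6: add_edge(D, E). Edges now: 6
Compute levels (Kahn BFS):
  sources (in-degree 0): C
  process C: level=0
    C->A: in-degree(A)=0, level(A)=1, enqueue
  process A: level=1
    A->B: in-degree(B)=0, level(B)=2, enqueue
    A->D: in-degree(D)=1, level(D)>=2
  process B: level=2
    B->D: in-degree(D)=0, level(D)=3, enqueue
    B->E: in-degree(E)=1, level(E)>=3
  process D: level=3
    D->E: in-degree(E)=0, level(E)=4, enqueue
  process E: level=4
All levels: A:1, B:2, C:0, D:3, E:4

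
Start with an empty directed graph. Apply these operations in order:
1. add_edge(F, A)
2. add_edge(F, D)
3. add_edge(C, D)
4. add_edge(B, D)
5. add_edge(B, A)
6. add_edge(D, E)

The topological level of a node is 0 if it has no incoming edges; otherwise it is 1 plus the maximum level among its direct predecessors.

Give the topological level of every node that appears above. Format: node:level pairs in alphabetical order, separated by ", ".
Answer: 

Op 1: add_edge(F, A). Edges now: 1
Op 2: add_edge(F, D). Edges now: 2
Op 3: add_edge(C, D). Edges now: 3
Op 4: add_edge(B, D). Edges now: 4
Op 5: add_edge(B, A). Edges now: 5
Op 6: add_edge(D, E). Edges now: 6
Compute levels (Kahn BFS):
  sources (in-degree 0): B, C, F
  process B: level=0
    B->A: in-degree(A)=1, level(A)>=1
    B->D: in-degree(D)=2, level(D)>=1
  process C: level=0
    C->D: in-degree(D)=1, level(D)>=1
  process F: level=0
    F->A: in-degree(A)=0, level(A)=1, enqueue
    F->D: in-degree(D)=0, level(D)=1, enqueue
  process A: level=1
  process D: level=1
    D->E: in-degree(E)=0, level(E)=2, enqueue
  process E: level=2
All levels: A:1, B:0, C:0, D:1, E:2, F:0

Answer: A:1, B:0, C:0, D:1, E:2, F:0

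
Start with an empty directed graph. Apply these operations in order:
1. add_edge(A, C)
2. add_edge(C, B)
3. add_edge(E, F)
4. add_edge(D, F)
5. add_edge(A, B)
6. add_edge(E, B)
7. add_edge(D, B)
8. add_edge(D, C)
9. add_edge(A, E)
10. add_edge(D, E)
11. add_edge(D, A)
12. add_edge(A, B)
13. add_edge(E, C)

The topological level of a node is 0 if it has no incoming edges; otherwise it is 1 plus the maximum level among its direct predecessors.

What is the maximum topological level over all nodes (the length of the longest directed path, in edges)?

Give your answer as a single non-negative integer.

Answer: 4

Derivation:
Op 1: add_edge(A, C). Edges now: 1
Op 2: add_edge(C, B). Edges now: 2
Op 3: add_edge(E, F). Edges now: 3
Op 4: add_edge(D, F). Edges now: 4
Op 5: add_edge(A, B). Edges now: 5
Op 6: add_edge(E, B). Edges now: 6
Op 7: add_edge(D, B). Edges now: 7
Op 8: add_edge(D, C). Edges now: 8
Op 9: add_edge(A, E). Edges now: 9
Op 10: add_edge(D, E). Edges now: 10
Op 11: add_edge(D, A). Edges now: 11
Op 12: add_edge(A, B) (duplicate, no change). Edges now: 11
Op 13: add_edge(E, C). Edges now: 12
Compute levels (Kahn BFS):
  sources (in-degree 0): D
  process D: level=0
    D->A: in-degree(A)=0, level(A)=1, enqueue
    D->B: in-degree(B)=3, level(B)>=1
    D->C: in-degree(C)=2, level(C)>=1
    D->E: in-degree(E)=1, level(E)>=1
    D->F: in-degree(F)=1, level(F)>=1
  process A: level=1
    A->B: in-degree(B)=2, level(B)>=2
    A->C: in-degree(C)=1, level(C)>=2
    A->E: in-degree(E)=0, level(E)=2, enqueue
  process E: level=2
    E->B: in-degree(B)=1, level(B)>=3
    E->C: in-degree(C)=0, level(C)=3, enqueue
    E->F: in-degree(F)=0, level(F)=3, enqueue
  process C: level=3
    C->B: in-degree(B)=0, level(B)=4, enqueue
  process F: level=3
  process B: level=4
All levels: A:1, B:4, C:3, D:0, E:2, F:3
max level = 4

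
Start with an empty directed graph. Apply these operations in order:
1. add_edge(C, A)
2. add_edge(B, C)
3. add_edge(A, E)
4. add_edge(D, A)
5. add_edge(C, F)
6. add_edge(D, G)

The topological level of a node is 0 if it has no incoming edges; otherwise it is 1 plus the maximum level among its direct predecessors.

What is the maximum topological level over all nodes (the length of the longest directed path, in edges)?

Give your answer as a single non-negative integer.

Answer: 3

Derivation:
Op 1: add_edge(C, A). Edges now: 1
Op 2: add_edge(B, C). Edges now: 2
Op 3: add_edge(A, E). Edges now: 3
Op 4: add_edge(D, A). Edges now: 4
Op 5: add_edge(C, F). Edges now: 5
Op 6: add_edge(D, G). Edges now: 6
Compute levels (Kahn BFS):
  sources (in-degree 0): B, D
  process B: level=0
    B->C: in-degree(C)=0, level(C)=1, enqueue
  process D: level=0
    D->A: in-degree(A)=1, level(A)>=1
    D->G: in-degree(G)=0, level(G)=1, enqueue
  process C: level=1
    C->A: in-degree(A)=0, level(A)=2, enqueue
    C->F: in-degree(F)=0, level(F)=2, enqueue
  process G: level=1
  process A: level=2
    A->E: in-degree(E)=0, level(E)=3, enqueue
  process F: level=2
  process E: level=3
All levels: A:2, B:0, C:1, D:0, E:3, F:2, G:1
max level = 3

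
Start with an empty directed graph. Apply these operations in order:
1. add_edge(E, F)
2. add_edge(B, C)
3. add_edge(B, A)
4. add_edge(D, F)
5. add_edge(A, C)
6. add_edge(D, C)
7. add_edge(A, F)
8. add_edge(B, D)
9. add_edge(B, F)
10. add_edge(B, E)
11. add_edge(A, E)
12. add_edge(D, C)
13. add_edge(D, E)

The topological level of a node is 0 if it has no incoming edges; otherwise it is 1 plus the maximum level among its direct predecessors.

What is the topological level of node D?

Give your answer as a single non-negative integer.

Op 1: add_edge(E, F). Edges now: 1
Op 2: add_edge(B, C). Edges now: 2
Op 3: add_edge(B, A). Edges now: 3
Op 4: add_edge(D, F). Edges now: 4
Op 5: add_edge(A, C). Edges now: 5
Op 6: add_edge(D, C). Edges now: 6
Op 7: add_edge(A, F). Edges now: 7
Op 8: add_edge(B, D). Edges now: 8
Op 9: add_edge(B, F). Edges now: 9
Op 10: add_edge(B, E). Edges now: 10
Op 11: add_edge(A, E). Edges now: 11
Op 12: add_edge(D, C) (duplicate, no change). Edges now: 11
Op 13: add_edge(D, E). Edges now: 12
Compute levels (Kahn BFS):
  sources (in-degree 0): B
  process B: level=0
    B->A: in-degree(A)=0, level(A)=1, enqueue
    B->C: in-degree(C)=2, level(C)>=1
    B->D: in-degree(D)=0, level(D)=1, enqueue
    B->E: in-degree(E)=2, level(E)>=1
    B->F: in-degree(F)=3, level(F)>=1
  process A: level=1
    A->C: in-degree(C)=1, level(C)>=2
    A->E: in-degree(E)=1, level(E)>=2
    A->F: in-degree(F)=2, level(F)>=2
  process D: level=1
    D->C: in-degree(C)=0, level(C)=2, enqueue
    D->E: in-degree(E)=0, level(E)=2, enqueue
    D->F: in-degree(F)=1, level(F)>=2
  process C: level=2
  process E: level=2
    E->F: in-degree(F)=0, level(F)=3, enqueue
  process F: level=3
All levels: A:1, B:0, C:2, D:1, E:2, F:3
level(D) = 1

Answer: 1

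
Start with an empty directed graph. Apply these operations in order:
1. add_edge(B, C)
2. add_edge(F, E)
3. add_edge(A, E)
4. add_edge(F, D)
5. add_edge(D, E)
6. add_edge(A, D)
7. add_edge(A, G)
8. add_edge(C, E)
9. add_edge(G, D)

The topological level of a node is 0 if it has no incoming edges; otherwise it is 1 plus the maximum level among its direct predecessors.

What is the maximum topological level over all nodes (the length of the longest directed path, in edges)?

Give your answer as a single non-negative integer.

Op 1: add_edge(B, C). Edges now: 1
Op 2: add_edge(F, E). Edges now: 2
Op 3: add_edge(A, E). Edges now: 3
Op 4: add_edge(F, D). Edges now: 4
Op 5: add_edge(D, E). Edges now: 5
Op 6: add_edge(A, D). Edges now: 6
Op 7: add_edge(A, G). Edges now: 7
Op 8: add_edge(C, E). Edges now: 8
Op 9: add_edge(G, D). Edges now: 9
Compute levels (Kahn BFS):
  sources (in-degree 0): A, B, F
  process A: level=0
    A->D: in-degree(D)=2, level(D)>=1
    A->E: in-degree(E)=3, level(E)>=1
    A->G: in-degree(G)=0, level(G)=1, enqueue
  process B: level=0
    B->C: in-degree(C)=0, level(C)=1, enqueue
  process F: level=0
    F->D: in-degree(D)=1, level(D)>=1
    F->E: in-degree(E)=2, level(E)>=1
  process G: level=1
    G->D: in-degree(D)=0, level(D)=2, enqueue
  process C: level=1
    C->E: in-degree(E)=1, level(E)>=2
  process D: level=2
    D->E: in-degree(E)=0, level(E)=3, enqueue
  process E: level=3
All levels: A:0, B:0, C:1, D:2, E:3, F:0, G:1
max level = 3

Answer: 3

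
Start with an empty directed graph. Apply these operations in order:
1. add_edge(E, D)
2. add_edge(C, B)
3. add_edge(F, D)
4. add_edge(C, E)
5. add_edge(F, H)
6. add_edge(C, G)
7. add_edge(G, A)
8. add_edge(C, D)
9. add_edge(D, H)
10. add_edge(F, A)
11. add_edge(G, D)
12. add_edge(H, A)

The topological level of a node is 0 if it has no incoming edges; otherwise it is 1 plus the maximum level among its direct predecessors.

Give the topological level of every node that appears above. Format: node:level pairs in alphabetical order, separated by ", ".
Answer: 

Answer: A:4, B:1, C:0, D:2, E:1, F:0, G:1, H:3

Derivation:
Op 1: add_edge(E, D). Edges now: 1
Op 2: add_edge(C, B). Edges now: 2
Op 3: add_edge(F, D). Edges now: 3
Op 4: add_edge(C, E). Edges now: 4
Op 5: add_edge(F, H). Edges now: 5
Op 6: add_edge(C, G). Edges now: 6
Op 7: add_edge(G, A). Edges now: 7
Op 8: add_edge(C, D). Edges now: 8
Op 9: add_edge(D, H). Edges now: 9
Op 10: add_edge(F, A). Edges now: 10
Op 11: add_edge(G, D). Edges now: 11
Op 12: add_edge(H, A). Edges now: 12
Compute levels (Kahn BFS):
  sources (in-degree 0): C, F
  process C: level=0
    C->B: in-degree(B)=0, level(B)=1, enqueue
    C->D: in-degree(D)=3, level(D)>=1
    C->E: in-degree(E)=0, level(E)=1, enqueue
    C->G: in-degree(G)=0, level(G)=1, enqueue
  process F: level=0
    F->A: in-degree(A)=2, level(A)>=1
    F->D: in-degree(D)=2, level(D)>=1
    F->H: in-degree(H)=1, level(H)>=1
  process B: level=1
  process E: level=1
    E->D: in-degree(D)=1, level(D)>=2
  process G: level=1
    G->A: in-degree(A)=1, level(A)>=2
    G->D: in-degree(D)=0, level(D)=2, enqueue
  process D: level=2
    D->H: in-degree(H)=0, level(H)=3, enqueue
  process H: level=3
    H->A: in-degree(A)=0, level(A)=4, enqueue
  process A: level=4
All levels: A:4, B:1, C:0, D:2, E:1, F:0, G:1, H:3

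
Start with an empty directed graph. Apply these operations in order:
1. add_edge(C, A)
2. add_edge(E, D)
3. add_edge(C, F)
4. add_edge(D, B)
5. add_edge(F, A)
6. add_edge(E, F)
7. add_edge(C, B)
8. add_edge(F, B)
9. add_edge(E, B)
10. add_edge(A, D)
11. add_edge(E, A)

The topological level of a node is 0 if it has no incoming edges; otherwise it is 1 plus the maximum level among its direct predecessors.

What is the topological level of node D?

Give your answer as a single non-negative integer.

Op 1: add_edge(C, A). Edges now: 1
Op 2: add_edge(E, D). Edges now: 2
Op 3: add_edge(C, F). Edges now: 3
Op 4: add_edge(D, B). Edges now: 4
Op 5: add_edge(F, A). Edges now: 5
Op 6: add_edge(E, F). Edges now: 6
Op 7: add_edge(C, B). Edges now: 7
Op 8: add_edge(F, B). Edges now: 8
Op 9: add_edge(E, B). Edges now: 9
Op 10: add_edge(A, D). Edges now: 10
Op 11: add_edge(E, A). Edges now: 11
Compute levels (Kahn BFS):
  sources (in-degree 0): C, E
  process C: level=0
    C->A: in-degree(A)=2, level(A)>=1
    C->B: in-degree(B)=3, level(B)>=1
    C->F: in-degree(F)=1, level(F)>=1
  process E: level=0
    E->A: in-degree(A)=1, level(A)>=1
    E->B: in-degree(B)=2, level(B)>=1
    E->D: in-degree(D)=1, level(D)>=1
    E->F: in-degree(F)=0, level(F)=1, enqueue
  process F: level=1
    F->A: in-degree(A)=0, level(A)=2, enqueue
    F->B: in-degree(B)=1, level(B)>=2
  process A: level=2
    A->D: in-degree(D)=0, level(D)=3, enqueue
  process D: level=3
    D->B: in-degree(B)=0, level(B)=4, enqueue
  process B: level=4
All levels: A:2, B:4, C:0, D:3, E:0, F:1
level(D) = 3

Answer: 3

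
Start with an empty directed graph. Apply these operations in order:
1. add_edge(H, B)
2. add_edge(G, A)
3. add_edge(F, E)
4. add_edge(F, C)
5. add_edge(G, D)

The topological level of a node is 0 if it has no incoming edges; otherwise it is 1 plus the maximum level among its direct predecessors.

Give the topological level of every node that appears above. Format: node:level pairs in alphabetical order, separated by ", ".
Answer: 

Op 1: add_edge(H, B). Edges now: 1
Op 2: add_edge(G, A). Edges now: 2
Op 3: add_edge(F, E). Edges now: 3
Op 4: add_edge(F, C). Edges now: 4
Op 5: add_edge(G, D). Edges now: 5
Compute levels (Kahn BFS):
  sources (in-degree 0): F, G, H
  process F: level=0
    F->C: in-degree(C)=0, level(C)=1, enqueue
    F->E: in-degree(E)=0, level(E)=1, enqueue
  process G: level=0
    G->A: in-degree(A)=0, level(A)=1, enqueue
    G->D: in-degree(D)=0, level(D)=1, enqueue
  process H: level=0
    H->B: in-degree(B)=0, level(B)=1, enqueue
  process C: level=1
  process E: level=1
  process A: level=1
  process D: level=1
  process B: level=1
All levels: A:1, B:1, C:1, D:1, E:1, F:0, G:0, H:0

Answer: A:1, B:1, C:1, D:1, E:1, F:0, G:0, H:0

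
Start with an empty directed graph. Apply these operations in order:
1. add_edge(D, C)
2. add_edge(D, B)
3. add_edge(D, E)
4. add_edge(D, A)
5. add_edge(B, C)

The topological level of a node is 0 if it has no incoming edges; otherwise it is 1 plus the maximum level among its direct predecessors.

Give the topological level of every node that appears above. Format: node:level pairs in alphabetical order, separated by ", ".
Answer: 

Answer: A:1, B:1, C:2, D:0, E:1

Derivation:
Op 1: add_edge(D, C). Edges now: 1
Op 2: add_edge(D, B). Edges now: 2
Op 3: add_edge(D, E). Edges now: 3
Op 4: add_edge(D, A). Edges now: 4
Op 5: add_edge(B, C). Edges now: 5
Compute levels (Kahn BFS):
  sources (in-degree 0): D
  process D: level=0
    D->A: in-degree(A)=0, level(A)=1, enqueue
    D->B: in-degree(B)=0, level(B)=1, enqueue
    D->C: in-degree(C)=1, level(C)>=1
    D->E: in-degree(E)=0, level(E)=1, enqueue
  process A: level=1
  process B: level=1
    B->C: in-degree(C)=0, level(C)=2, enqueue
  process E: level=1
  process C: level=2
All levels: A:1, B:1, C:2, D:0, E:1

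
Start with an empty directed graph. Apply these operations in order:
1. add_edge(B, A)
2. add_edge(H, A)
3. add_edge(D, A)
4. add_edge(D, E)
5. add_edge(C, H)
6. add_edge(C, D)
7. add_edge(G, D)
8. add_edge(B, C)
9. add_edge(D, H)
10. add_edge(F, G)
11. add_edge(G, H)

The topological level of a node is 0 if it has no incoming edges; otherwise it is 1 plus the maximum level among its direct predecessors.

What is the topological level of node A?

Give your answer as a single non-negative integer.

Op 1: add_edge(B, A). Edges now: 1
Op 2: add_edge(H, A). Edges now: 2
Op 3: add_edge(D, A). Edges now: 3
Op 4: add_edge(D, E). Edges now: 4
Op 5: add_edge(C, H). Edges now: 5
Op 6: add_edge(C, D). Edges now: 6
Op 7: add_edge(G, D). Edges now: 7
Op 8: add_edge(B, C). Edges now: 8
Op 9: add_edge(D, H). Edges now: 9
Op 10: add_edge(F, G). Edges now: 10
Op 11: add_edge(G, H). Edges now: 11
Compute levels (Kahn BFS):
  sources (in-degree 0): B, F
  process B: level=0
    B->A: in-degree(A)=2, level(A)>=1
    B->C: in-degree(C)=0, level(C)=1, enqueue
  process F: level=0
    F->G: in-degree(G)=0, level(G)=1, enqueue
  process C: level=1
    C->D: in-degree(D)=1, level(D)>=2
    C->H: in-degree(H)=2, level(H)>=2
  process G: level=1
    G->D: in-degree(D)=0, level(D)=2, enqueue
    G->H: in-degree(H)=1, level(H)>=2
  process D: level=2
    D->A: in-degree(A)=1, level(A)>=3
    D->E: in-degree(E)=0, level(E)=3, enqueue
    D->H: in-degree(H)=0, level(H)=3, enqueue
  process E: level=3
  process H: level=3
    H->A: in-degree(A)=0, level(A)=4, enqueue
  process A: level=4
All levels: A:4, B:0, C:1, D:2, E:3, F:0, G:1, H:3
level(A) = 4

Answer: 4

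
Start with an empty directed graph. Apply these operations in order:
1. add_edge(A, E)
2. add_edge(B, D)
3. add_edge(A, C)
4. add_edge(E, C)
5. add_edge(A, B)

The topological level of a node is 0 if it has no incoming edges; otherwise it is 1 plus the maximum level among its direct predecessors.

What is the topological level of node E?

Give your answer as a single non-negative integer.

Answer: 1

Derivation:
Op 1: add_edge(A, E). Edges now: 1
Op 2: add_edge(B, D). Edges now: 2
Op 3: add_edge(A, C). Edges now: 3
Op 4: add_edge(E, C). Edges now: 4
Op 5: add_edge(A, B). Edges now: 5
Compute levels (Kahn BFS):
  sources (in-degree 0): A
  process A: level=0
    A->B: in-degree(B)=0, level(B)=1, enqueue
    A->C: in-degree(C)=1, level(C)>=1
    A->E: in-degree(E)=0, level(E)=1, enqueue
  process B: level=1
    B->D: in-degree(D)=0, level(D)=2, enqueue
  process E: level=1
    E->C: in-degree(C)=0, level(C)=2, enqueue
  process D: level=2
  process C: level=2
All levels: A:0, B:1, C:2, D:2, E:1
level(E) = 1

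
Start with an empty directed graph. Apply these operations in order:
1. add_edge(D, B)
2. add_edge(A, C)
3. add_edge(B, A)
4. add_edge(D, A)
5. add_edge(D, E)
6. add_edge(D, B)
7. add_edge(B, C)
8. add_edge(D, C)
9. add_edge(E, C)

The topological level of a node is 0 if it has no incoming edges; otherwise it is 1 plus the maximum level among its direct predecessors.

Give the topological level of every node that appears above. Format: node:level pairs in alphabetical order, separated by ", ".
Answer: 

Op 1: add_edge(D, B). Edges now: 1
Op 2: add_edge(A, C). Edges now: 2
Op 3: add_edge(B, A). Edges now: 3
Op 4: add_edge(D, A). Edges now: 4
Op 5: add_edge(D, E). Edges now: 5
Op 6: add_edge(D, B) (duplicate, no change). Edges now: 5
Op 7: add_edge(B, C). Edges now: 6
Op 8: add_edge(D, C). Edges now: 7
Op 9: add_edge(E, C). Edges now: 8
Compute levels (Kahn BFS):
  sources (in-degree 0): D
  process D: level=0
    D->A: in-degree(A)=1, level(A)>=1
    D->B: in-degree(B)=0, level(B)=1, enqueue
    D->C: in-degree(C)=3, level(C)>=1
    D->E: in-degree(E)=0, level(E)=1, enqueue
  process B: level=1
    B->A: in-degree(A)=0, level(A)=2, enqueue
    B->C: in-degree(C)=2, level(C)>=2
  process E: level=1
    E->C: in-degree(C)=1, level(C)>=2
  process A: level=2
    A->C: in-degree(C)=0, level(C)=3, enqueue
  process C: level=3
All levels: A:2, B:1, C:3, D:0, E:1

Answer: A:2, B:1, C:3, D:0, E:1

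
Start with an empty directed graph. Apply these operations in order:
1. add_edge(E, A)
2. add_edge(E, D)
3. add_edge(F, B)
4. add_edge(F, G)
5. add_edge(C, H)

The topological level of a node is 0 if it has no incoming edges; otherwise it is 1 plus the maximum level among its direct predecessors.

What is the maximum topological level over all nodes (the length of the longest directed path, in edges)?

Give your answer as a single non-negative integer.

Answer: 1

Derivation:
Op 1: add_edge(E, A). Edges now: 1
Op 2: add_edge(E, D). Edges now: 2
Op 3: add_edge(F, B). Edges now: 3
Op 4: add_edge(F, G). Edges now: 4
Op 5: add_edge(C, H). Edges now: 5
Compute levels (Kahn BFS):
  sources (in-degree 0): C, E, F
  process C: level=0
    C->H: in-degree(H)=0, level(H)=1, enqueue
  process E: level=0
    E->A: in-degree(A)=0, level(A)=1, enqueue
    E->D: in-degree(D)=0, level(D)=1, enqueue
  process F: level=0
    F->B: in-degree(B)=0, level(B)=1, enqueue
    F->G: in-degree(G)=0, level(G)=1, enqueue
  process H: level=1
  process A: level=1
  process D: level=1
  process B: level=1
  process G: level=1
All levels: A:1, B:1, C:0, D:1, E:0, F:0, G:1, H:1
max level = 1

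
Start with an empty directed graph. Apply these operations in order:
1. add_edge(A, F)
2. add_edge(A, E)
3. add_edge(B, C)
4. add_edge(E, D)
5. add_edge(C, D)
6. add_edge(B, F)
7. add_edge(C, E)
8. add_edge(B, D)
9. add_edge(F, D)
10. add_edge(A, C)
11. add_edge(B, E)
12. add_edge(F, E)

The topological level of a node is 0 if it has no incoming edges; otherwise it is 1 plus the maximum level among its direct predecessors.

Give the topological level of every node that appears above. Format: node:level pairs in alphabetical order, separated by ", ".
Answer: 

Op 1: add_edge(A, F). Edges now: 1
Op 2: add_edge(A, E). Edges now: 2
Op 3: add_edge(B, C). Edges now: 3
Op 4: add_edge(E, D). Edges now: 4
Op 5: add_edge(C, D). Edges now: 5
Op 6: add_edge(B, F). Edges now: 6
Op 7: add_edge(C, E). Edges now: 7
Op 8: add_edge(B, D). Edges now: 8
Op 9: add_edge(F, D). Edges now: 9
Op 10: add_edge(A, C). Edges now: 10
Op 11: add_edge(B, E). Edges now: 11
Op 12: add_edge(F, E). Edges now: 12
Compute levels (Kahn BFS):
  sources (in-degree 0): A, B
  process A: level=0
    A->C: in-degree(C)=1, level(C)>=1
    A->E: in-degree(E)=3, level(E)>=1
    A->F: in-degree(F)=1, level(F)>=1
  process B: level=0
    B->C: in-degree(C)=0, level(C)=1, enqueue
    B->D: in-degree(D)=3, level(D)>=1
    B->E: in-degree(E)=2, level(E)>=1
    B->F: in-degree(F)=0, level(F)=1, enqueue
  process C: level=1
    C->D: in-degree(D)=2, level(D)>=2
    C->E: in-degree(E)=1, level(E)>=2
  process F: level=1
    F->D: in-degree(D)=1, level(D)>=2
    F->E: in-degree(E)=0, level(E)=2, enqueue
  process E: level=2
    E->D: in-degree(D)=0, level(D)=3, enqueue
  process D: level=3
All levels: A:0, B:0, C:1, D:3, E:2, F:1

Answer: A:0, B:0, C:1, D:3, E:2, F:1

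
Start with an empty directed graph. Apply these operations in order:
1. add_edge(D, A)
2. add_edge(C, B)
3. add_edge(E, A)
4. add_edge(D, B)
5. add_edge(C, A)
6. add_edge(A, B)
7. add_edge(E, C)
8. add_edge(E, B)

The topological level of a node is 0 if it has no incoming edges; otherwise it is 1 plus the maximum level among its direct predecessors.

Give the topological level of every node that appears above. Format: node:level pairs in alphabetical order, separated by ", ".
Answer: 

Op 1: add_edge(D, A). Edges now: 1
Op 2: add_edge(C, B). Edges now: 2
Op 3: add_edge(E, A). Edges now: 3
Op 4: add_edge(D, B). Edges now: 4
Op 5: add_edge(C, A). Edges now: 5
Op 6: add_edge(A, B). Edges now: 6
Op 7: add_edge(E, C). Edges now: 7
Op 8: add_edge(E, B). Edges now: 8
Compute levels (Kahn BFS):
  sources (in-degree 0): D, E
  process D: level=0
    D->A: in-degree(A)=2, level(A)>=1
    D->B: in-degree(B)=3, level(B)>=1
  process E: level=0
    E->A: in-degree(A)=1, level(A)>=1
    E->B: in-degree(B)=2, level(B)>=1
    E->C: in-degree(C)=0, level(C)=1, enqueue
  process C: level=1
    C->A: in-degree(A)=0, level(A)=2, enqueue
    C->B: in-degree(B)=1, level(B)>=2
  process A: level=2
    A->B: in-degree(B)=0, level(B)=3, enqueue
  process B: level=3
All levels: A:2, B:3, C:1, D:0, E:0

Answer: A:2, B:3, C:1, D:0, E:0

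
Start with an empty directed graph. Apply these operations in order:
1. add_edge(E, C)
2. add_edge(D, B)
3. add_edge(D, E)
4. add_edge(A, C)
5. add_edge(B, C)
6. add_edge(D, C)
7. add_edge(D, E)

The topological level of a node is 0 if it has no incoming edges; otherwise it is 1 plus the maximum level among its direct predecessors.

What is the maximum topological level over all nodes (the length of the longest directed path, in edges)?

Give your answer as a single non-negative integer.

Op 1: add_edge(E, C). Edges now: 1
Op 2: add_edge(D, B). Edges now: 2
Op 3: add_edge(D, E). Edges now: 3
Op 4: add_edge(A, C). Edges now: 4
Op 5: add_edge(B, C). Edges now: 5
Op 6: add_edge(D, C). Edges now: 6
Op 7: add_edge(D, E) (duplicate, no change). Edges now: 6
Compute levels (Kahn BFS):
  sources (in-degree 0): A, D
  process A: level=0
    A->C: in-degree(C)=3, level(C)>=1
  process D: level=0
    D->B: in-degree(B)=0, level(B)=1, enqueue
    D->C: in-degree(C)=2, level(C)>=1
    D->E: in-degree(E)=0, level(E)=1, enqueue
  process B: level=1
    B->C: in-degree(C)=1, level(C)>=2
  process E: level=1
    E->C: in-degree(C)=0, level(C)=2, enqueue
  process C: level=2
All levels: A:0, B:1, C:2, D:0, E:1
max level = 2

Answer: 2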